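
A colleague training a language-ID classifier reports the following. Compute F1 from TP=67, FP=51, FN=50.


Precision = 67/118 = 0.5678
Recall = 67/117 = 0.5726
F1 = 2·P·R/(P+R) = 2·TP/(2·TP+FP+FN) = 134/(134+51+50) = 134/235 = 0.5702

0.5702


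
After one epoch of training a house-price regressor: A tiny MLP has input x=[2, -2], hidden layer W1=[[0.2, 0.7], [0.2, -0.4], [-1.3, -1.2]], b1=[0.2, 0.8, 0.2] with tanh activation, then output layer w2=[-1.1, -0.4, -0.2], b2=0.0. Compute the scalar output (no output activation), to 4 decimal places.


z1[0] = (0.2)·(2) + (0.7)·(-2) + 0.2 = -0.8
z1[1] = (0.2)·(2) + (-0.4)·(-2) + 0.8 = 2.0
z1[2] = (-1.3)·(2) + (-1.2)·(-2) + 0.2 = 0.0
h = tanh(z1) = [-0.664, 0.964, 0.0]
output = (-1.1)·(-0.664) + (-0.4)·(0.964) + (-0.2)·(0.0) + 0.0 = 0.3448

0.3448


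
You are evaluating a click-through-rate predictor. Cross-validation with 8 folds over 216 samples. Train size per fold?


Fold size = 216/8 = 27
Training per fold = 216 - 27 = 189

189


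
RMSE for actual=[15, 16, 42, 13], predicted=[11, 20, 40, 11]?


MSE = 40/4 = 10
RMSE = √(40/4) = 3.1623

3.1623


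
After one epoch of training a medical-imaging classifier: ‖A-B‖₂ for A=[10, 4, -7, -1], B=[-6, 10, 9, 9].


d = √((10+ 6)² + (4-10)² + (-7-9)² + (-1-9)²)
  = √(256 + 36 + 256 + 100)
  = √648 = 25.4558

25.4558


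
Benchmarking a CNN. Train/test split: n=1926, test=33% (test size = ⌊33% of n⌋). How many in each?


Test = ⌊1926·33/100⌋ = 635
Train = 1926 - 635 = 1291

Train: 1291, Test: 635


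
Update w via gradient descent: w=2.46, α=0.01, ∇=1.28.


w_new = w - α·∇
= 2.46 - 0.01·1.28
= 2.46 - 0.0128
= 2.4472

2.4472


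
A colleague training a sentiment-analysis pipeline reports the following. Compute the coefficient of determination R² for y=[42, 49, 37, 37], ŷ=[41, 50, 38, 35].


ȳ = 41.25
SS_res = Σ(y-ŷ)² = 7
SS_tot = Σ(y-ȳ)² = 96.75
R² = 1 - SS_res/SS_tot = 1 - 0.0724 = 0.9276

0.9276


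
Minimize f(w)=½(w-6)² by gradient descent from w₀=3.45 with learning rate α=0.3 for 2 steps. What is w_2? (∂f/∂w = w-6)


step 1: grad = 3.45-6 = -2.55; w = 3.45 - 0.3·(-2.55) = 4.215
step 2: grad = 4.215-6 = -1.785; w = 4.215 - 0.3·(-1.785) = 4.7505

4.7505


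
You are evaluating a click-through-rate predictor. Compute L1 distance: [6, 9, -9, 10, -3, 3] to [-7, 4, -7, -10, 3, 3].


d = |6+ 7| + |9-4| + |-9+ 7| + |10+ 10| + |-3-3| + |3-3|
  = 13 + 5 + 2 + 20 + 6 + 0
  = 46

46


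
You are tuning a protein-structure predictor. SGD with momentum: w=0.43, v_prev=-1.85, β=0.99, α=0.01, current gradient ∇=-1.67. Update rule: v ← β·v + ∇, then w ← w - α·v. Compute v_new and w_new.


v_new = 0.99·-1.85 - 1.67 = -1.8315 - 1.67 = -3.5015
w_new = 0.43 - 0.01·-3.5015 = 0.43 + 0.035015 = 0.465015

v_new=-3.5015, w_new=0.465015


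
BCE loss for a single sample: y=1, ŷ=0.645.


BCE = -[y·ln(p) + (1-y)·ln(1-p)]
= -1·ln(0.645) - 0
= -ln(0.645) = 0.4385

0.4385


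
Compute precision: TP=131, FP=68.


Precision = TP/(TP+FP)
= 131/(131+68)
= 131/199 = 65.83%

65.83%


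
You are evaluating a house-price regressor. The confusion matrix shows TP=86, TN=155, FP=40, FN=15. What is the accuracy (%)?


Accuracy = (TP+TN)/(TP+TN+FP+FN)
= (86+155)/(296)
= 241/296 = 81.42%

81.42%


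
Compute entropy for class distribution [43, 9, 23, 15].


Probabilities: [43/90, 9/90, 23/90, 15/90] ≈ [0.4778, 0.1, 0.2556, 0.1667]
H = -((43/90)·log₂(43/90) + (9/90)·log₂(9/90) + (23/90)·log₂(23/90) + (15/90)·log₂(15/90))
  = 1.7751 bits

1.7751 bits


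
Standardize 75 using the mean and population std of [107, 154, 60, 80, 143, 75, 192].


μ = 115.8571, σ = 44.949
z = (75 - 115.8571)/44.949 = -0.909

-0.909


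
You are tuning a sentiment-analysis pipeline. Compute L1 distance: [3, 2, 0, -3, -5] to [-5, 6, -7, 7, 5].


d = |3+ 5| + |2-6| + |0+ 7| + |-3-7| + |-5-5|
  = 8 + 4 + 7 + 10 + 10
  = 39

39


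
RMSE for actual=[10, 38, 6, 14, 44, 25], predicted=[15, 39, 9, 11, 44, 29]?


MSE = 60/6 = 10
RMSE = √(60/6) = 3.1623

3.1623


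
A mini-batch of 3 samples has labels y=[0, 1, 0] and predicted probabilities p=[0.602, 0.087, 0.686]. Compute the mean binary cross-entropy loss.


L[0] = -ln(1-0.602) = -ln(0.398) = 0.9213
L[1] = -ln(0.087) = 2.4418
L[2] = -ln(1-0.686) = -ln(0.314) = 1.1584
mean = (0.9213 + 2.4418 + 1.1584)/3 = 1.5072

1.5072


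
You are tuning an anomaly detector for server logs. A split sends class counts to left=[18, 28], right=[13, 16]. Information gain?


Parent = [31, 44], H_parent = 0.9782
H_left = 0.9656 (n=46), H_right = 0.9923 (n=29)
H_children = (46/75)·0.9656 + (29/75)·0.9923 = 0.9759
IG = 0.9782 - 0.9759 = 0.0023

0.0023


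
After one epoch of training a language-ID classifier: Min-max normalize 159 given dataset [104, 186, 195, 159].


min=104, max=195
(159-104)/(195-104) = 55/91 = 0.6044

0.6044


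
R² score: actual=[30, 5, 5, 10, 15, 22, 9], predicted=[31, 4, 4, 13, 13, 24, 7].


ȳ = 13.7143
SS_res = Σ(y-ŷ)² = 24
SS_tot = Σ(y-ȳ)² = 523.43
R² = 1 - SS_res/SS_tot = 1 - 0.0459 = 0.9541

0.9541


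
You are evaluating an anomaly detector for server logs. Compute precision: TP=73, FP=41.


Precision = TP/(TP+FP)
= 73/(73+41)
= 73/114 = 64.04%

64.04%


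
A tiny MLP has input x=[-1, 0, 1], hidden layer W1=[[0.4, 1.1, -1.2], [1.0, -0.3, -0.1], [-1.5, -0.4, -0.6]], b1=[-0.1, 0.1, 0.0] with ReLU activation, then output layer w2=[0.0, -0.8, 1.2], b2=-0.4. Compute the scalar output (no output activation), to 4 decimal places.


z1[0] = (0.4)·(-1) + (1.1)·(0) + (-1.2)·(1) - 0.1 = -1.7
z1[1] = (1.0)·(-1) + (-0.3)·(0) + (-0.1)·(1) + 0.1 = -1.0
z1[2] = (-1.5)·(-1) + (-0.4)·(0) + (-0.6)·(1) + 0.0 = 0.9
h = ReLU(z1) = [0.0, 0.0, 0.9]
output = (0.0)·(0.0) + (-0.8)·(0.0) + (1.2)·(0.9) - 0.4 = 0.68

0.68


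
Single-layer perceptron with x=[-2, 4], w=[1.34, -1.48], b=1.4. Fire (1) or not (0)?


z = (-2)·(1.34) + (4)·(-1.48) + 1.4
  = -7.2
step(z) = 0 (z<0)

0


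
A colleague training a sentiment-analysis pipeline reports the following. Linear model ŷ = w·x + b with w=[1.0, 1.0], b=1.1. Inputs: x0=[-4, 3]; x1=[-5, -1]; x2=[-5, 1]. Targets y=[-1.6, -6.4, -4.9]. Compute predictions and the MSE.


ŷ0 = (1.0)·(-4) + (1.0)·(3) + 1.1 = 0.1
ŷ1 = (1.0)·(-5) + (1.0)·(-1) + 1.1 = -4.9
ŷ2 = (1.0)·(-5) + (1.0)·(1) + 1.1 = -2.9
errors² = [2.89, 2.25, 4.0]
MSE = 9.1400/3 = 3.0467

3.0467


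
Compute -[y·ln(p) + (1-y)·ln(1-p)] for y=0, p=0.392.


BCE = -[y·ln(p) + (1-y)·ln(1-p)]
= -0 - 1·ln(1-0.392)
= -ln(0.608) = 0.4976

0.4976


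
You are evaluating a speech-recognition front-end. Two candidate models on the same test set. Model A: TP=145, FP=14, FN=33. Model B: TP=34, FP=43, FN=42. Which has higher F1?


Model A: P=145/159=0.9119, R=145/178=0.8146, F1=2PR/(P+R)=2TP/(2TP+FP+FN)=290/337=0.8605
Model B: P=34/77=0.4416, R=34/76=0.4474, F1=2PR/(P+R)=2TP/(2TP+FP+FN)=68/153=0.4444
0.8605 > 0.4444 → Model A

Model A


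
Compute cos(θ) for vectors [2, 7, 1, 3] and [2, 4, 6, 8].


A·B = 2·2 + 7·4 + 1·6 + 3·8 = 62
‖A‖ = √63 = 7.9373, ‖B‖ = √120 = 10.9545
cos = 62/(√63·√120) = 62/√7560 = 0.7131

0.7131


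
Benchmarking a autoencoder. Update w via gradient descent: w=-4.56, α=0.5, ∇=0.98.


w_new = w - α·∇
= -4.56 - 0.5·0.98
= -4.56 - 0.49
= -5.05

-5.05


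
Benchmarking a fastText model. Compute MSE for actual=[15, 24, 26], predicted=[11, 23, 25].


Squared errors: (15-11)²=16, (24-23)²=1, (26-25)²=1
Sum = 18
MSE = 18/3 = 6

6


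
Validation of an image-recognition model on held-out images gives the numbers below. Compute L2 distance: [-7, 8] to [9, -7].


d = √((-7-9)² + (8+ 7)²)
  = √(256 + 225)
  = √481 = 21.9317

21.9317


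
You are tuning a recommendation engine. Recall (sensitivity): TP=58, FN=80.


Recall = TP/(TP+FN)
= 58/(58+80)
= 58/138 = 42.03%

42.03%


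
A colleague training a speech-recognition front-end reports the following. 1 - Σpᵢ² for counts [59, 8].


Probabilities: [59/67, 8/67] ≈ [0.8806, 0.1194]
Σpᵢ² = (3481 + 64)/67² = 3545/4489
Gini = 1 - Σpᵢ² = 1 - 3545/4489 = 0.2103

0.2103


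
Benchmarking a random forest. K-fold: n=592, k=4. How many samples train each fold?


Fold size = 592/4 = 148
Training per fold = 592 - 148 = 444

444


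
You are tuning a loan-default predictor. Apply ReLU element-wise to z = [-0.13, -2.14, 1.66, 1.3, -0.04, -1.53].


ReLU(-0.13) = max(0, -0.13) = 0.0
ReLU(-2.14) = max(0, -2.14) = 0.0
ReLU(1.66) = max(0, 1.66) = 1.66
ReLU(1.3) = max(0, 1.3) = 1.3
ReLU(-0.04) = max(0, -0.04) = 0.0
ReLU(-1.53) = max(0, -1.53) = 0.0
result = [0.0, 0.0, 1.66, 1.3, 0.0, 0.0]

[0.0, 0.0, 1.66, 1.3, 0.0, 0.0]


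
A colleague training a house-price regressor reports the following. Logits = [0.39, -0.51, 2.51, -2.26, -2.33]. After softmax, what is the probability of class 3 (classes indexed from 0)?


Exponentials: e^0.39=1.477, e^-0.51=0.6005, e^2.51=12.3049, e^-2.26=0.1044, e^-2.33=0.0973
Sum = 14.5841
Softmax = [0.1013, 0.0412, 0.8437, 0.0072, 0.0067]
p[3] = 0.1044/14.5841 = 0.0072

0.0072


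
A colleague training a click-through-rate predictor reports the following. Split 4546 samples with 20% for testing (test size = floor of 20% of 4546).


Test = ⌊4546·20/100⌋ = 909
Train = 4546 - 909 = 3637

Train: 3637, Test: 909


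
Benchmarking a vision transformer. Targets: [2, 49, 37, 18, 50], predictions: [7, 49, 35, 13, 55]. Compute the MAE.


Absolute errors: |2-7|=5, |49-49|=0, |37-35|=2, |18-13|=5, |50-55|=5
Sum = 17
MAE = 17/5 = 17/5

17/5


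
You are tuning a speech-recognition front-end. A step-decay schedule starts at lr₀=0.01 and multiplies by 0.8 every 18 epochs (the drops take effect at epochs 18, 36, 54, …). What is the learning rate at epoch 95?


n_drops = ⌊95/18⌋ = 5
lr = 0.01·0.8^5 = 0.01·0.32768 = 0.0032768

0.0032768


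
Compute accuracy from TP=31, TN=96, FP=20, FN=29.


Accuracy = (TP+TN)/(TP+TN+FP+FN)
= (31+96)/(176)
= 127/176 = 72.16%

72.16%


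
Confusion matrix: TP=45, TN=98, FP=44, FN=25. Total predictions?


Total = TP + TN + FP + FN
= 45 + 98 + 44 + 25
= 212
(Predicted positive: 89, predicted negative: 123)

212


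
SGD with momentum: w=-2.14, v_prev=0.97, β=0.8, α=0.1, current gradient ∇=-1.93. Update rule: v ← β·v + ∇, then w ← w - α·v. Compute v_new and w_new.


v_new = 0.8·0.97 - 1.93 = 0.776 - 1.93 = -1.154
w_new = -2.14 - 0.1·-1.154 = -2.14 + 0.1154 = -2.0246

v_new=-1.154, w_new=-2.0246


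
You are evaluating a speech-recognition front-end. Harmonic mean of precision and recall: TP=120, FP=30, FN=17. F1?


Precision = 120/150 = 0.8
Recall = 120/137 = 0.8759
F1 = 2·P·R/(P+R) = 2·TP/(2·TP+FP+FN) = 240/(240+30+17) = 240/287 = 0.8362

0.8362


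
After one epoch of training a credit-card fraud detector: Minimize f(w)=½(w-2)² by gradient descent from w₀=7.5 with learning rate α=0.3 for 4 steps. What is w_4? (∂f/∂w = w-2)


step 1: grad = 7.5-2 = 5.5; w = 7.5 - 0.3·(5.5) = 5.85
step 2: grad = 5.85-2 = 3.85; w = 5.85 - 0.3·(3.85) = 4.695
step 3: grad = 4.695-2 = 2.695; w = 4.695 - 0.3·(2.695) = 3.8865
step 4: grad = 3.8865-2 = 1.8865; w = 3.8865 - 0.3·(1.8865) = 3.32055

3.32055


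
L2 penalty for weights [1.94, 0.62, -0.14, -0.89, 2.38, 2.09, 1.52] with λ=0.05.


‖w‖₂² = (1.94)² + (0.62)² + (-0.14)² + (-0.89)² + (2.38)² + (2.09)² + (1.52)²
     = 3.7636 + 0.3844 + 0.0196 + 0.7921 + 5.6644 + 4.3681 + 2.3104
     = 17.3026
λ·‖w‖₂² = 0.05·17.3026 = 0.86513

0.86513


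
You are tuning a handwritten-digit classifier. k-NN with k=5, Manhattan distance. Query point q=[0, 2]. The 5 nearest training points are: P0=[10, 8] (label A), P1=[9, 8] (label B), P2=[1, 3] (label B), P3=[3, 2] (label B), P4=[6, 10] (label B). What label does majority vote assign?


d(q,P0) = 16  (label A)
d(q,P1) = 15  (label B)
d(q,P2) = 2  (label B)
d(q,P3) = 3  (label B)
d(q,P4) = 14  (label B)
Votes: A=1, B=4
Majority → B

B


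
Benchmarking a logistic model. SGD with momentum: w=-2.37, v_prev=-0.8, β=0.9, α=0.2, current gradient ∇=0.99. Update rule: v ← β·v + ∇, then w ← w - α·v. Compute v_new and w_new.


v_new = 0.9·-0.8 + 0.99 = -0.72 + 0.99 = 0.27
w_new = -2.37 - 0.2·0.27 = -2.37 - 0.054 = -2.424

v_new=0.27, w_new=-2.424


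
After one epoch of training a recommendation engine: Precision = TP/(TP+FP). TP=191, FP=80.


Precision = TP/(TP+FP)
= 191/(191+80)
= 191/271 = 70.48%

70.48%


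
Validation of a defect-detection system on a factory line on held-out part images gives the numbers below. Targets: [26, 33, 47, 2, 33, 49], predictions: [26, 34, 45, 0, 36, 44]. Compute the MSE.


Squared errors: (26-26)²=0, (33-34)²=1, (47-45)²=4, (2-0)²=4, (33-36)²=9, (49-44)²=25
Sum = 43
MSE = 43/6 = 43/6

43/6


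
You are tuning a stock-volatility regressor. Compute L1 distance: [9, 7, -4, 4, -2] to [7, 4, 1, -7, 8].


d = |9-7| + |7-4| + |-4-1| + |4+ 7| + |-2-8|
  = 2 + 3 + 5 + 11 + 10
  = 31

31


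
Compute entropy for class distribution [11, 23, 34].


Probabilities: [11/68, 23/68, 34/68] ≈ [0.1618, 0.3382, 0.5]
H = -((11/68)·log₂(11/68) + (23/68)·log₂(23/68) + (34/68)·log₂(34/68))
  = 1.4541 bits

1.4541 bits


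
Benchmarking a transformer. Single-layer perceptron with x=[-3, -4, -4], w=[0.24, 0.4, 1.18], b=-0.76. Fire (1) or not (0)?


z = (-3)·(0.24) + (-4)·(0.4) + (-4)·(1.18) - 0.76
  = -7.8
step(z) = 0 (z<0)

0


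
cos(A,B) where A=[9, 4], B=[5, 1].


A·B = 9·5 + 4·1 = 49
‖A‖ = √97 = 9.8489, ‖B‖ = √26 = 5.099
cos = 49/(√97·√26) = 49/√2522 = 0.9757

0.9757


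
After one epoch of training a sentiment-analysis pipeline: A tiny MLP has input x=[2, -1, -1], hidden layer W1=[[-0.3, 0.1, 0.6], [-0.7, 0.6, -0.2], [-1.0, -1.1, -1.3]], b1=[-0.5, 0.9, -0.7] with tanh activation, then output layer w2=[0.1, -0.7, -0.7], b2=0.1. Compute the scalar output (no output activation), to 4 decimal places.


z1[0] = (-0.3)·(2) + (0.1)·(-1) + (0.6)·(-1) - 0.5 = -1.8
z1[1] = (-0.7)·(2) + (0.6)·(-1) + (-0.2)·(-1) + 0.9 = -0.9
z1[2] = (-1.0)·(2) + (-1.1)·(-1) + (-1.3)·(-1) - 0.7 = -0.3
h = tanh(z1) = [-0.9468, -0.7163, -0.2913]
output = (0.1)·(-0.9468) + (-0.7)·(-0.7163) + (-0.7)·(-0.2913) + 0.1 = 0.7106

0.7106


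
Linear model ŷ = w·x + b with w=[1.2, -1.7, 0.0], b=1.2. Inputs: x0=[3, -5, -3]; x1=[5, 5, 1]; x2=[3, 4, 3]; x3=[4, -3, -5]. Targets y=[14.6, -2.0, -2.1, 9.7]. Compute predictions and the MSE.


ŷ0 = (1.2)·(3) + (-1.7)·(-5) + (0.0)·(-3) + 1.2 = 13.3
ŷ1 = (1.2)·(5) + (-1.7)·(5) + (0.0)·(1) + 1.2 = -1.3
ŷ2 = (1.2)·(3) + (-1.7)·(4) + (0.0)·(3) + 1.2 = -2.0
ŷ3 = (1.2)·(4) + (-1.7)·(-3) + (0.0)·(-5) + 1.2 = 11.1
errors² = [1.69, 0.49, 0.01, 1.96]
MSE = 4.1500/4 = 1.0375

1.0375


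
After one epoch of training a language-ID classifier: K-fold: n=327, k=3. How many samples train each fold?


Fold size = 327/3 = 109
Training per fold = 327 - 109 = 218

218


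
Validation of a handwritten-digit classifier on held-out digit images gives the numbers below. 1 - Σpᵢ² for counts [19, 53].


Probabilities: [19/72, 53/72] ≈ [0.2639, 0.7361]
Σpᵢ² = (361 + 2809)/72² = 3170/5184
Gini = 1 - Σpᵢ² = 1 - 3170/5184 = 0.3885

0.3885


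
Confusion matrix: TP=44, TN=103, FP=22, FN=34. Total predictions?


Total = TP + TN + FP + FN
= 44 + 103 + 22 + 34
= 203
(Predicted positive: 66, predicted negative: 137)

203


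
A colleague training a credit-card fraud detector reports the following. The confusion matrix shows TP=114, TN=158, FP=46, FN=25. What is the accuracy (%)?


Accuracy = (TP+TN)/(TP+TN+FP+FN)
= (114+158)/(343)
= 272/343 = 79.3%

79.3%


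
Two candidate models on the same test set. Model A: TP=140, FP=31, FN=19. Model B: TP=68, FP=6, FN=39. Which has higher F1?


Model A: P=140/171=0.8187, R=140/159=0.8805, F1=2PR/(P+R)=2TP/(2TP+FP+FN)=280/330=0.8485
Model B: P=68/74=0.9189, R=68/107=0.6355, F1=2PR/(P+R)=2TP/(2TP+FP+FN)=136/181=0.7514
0.8485 > 0.7514 → Model A

Model A


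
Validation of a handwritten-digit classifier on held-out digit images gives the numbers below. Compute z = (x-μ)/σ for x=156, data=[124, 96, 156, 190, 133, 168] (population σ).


μ = 144.5, σ = 30.7124
z = (156 - 144.5)/30.7124 = 0.3744

0.3744


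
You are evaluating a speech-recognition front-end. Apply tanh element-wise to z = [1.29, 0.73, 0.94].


tanh(1.29) = 0.8591
tanh(0.73) = 0.6231
tanh(0.94) = 0.7352
result = [0.8591, 0.6231, 0.7352]

[0.8591, 0.6231, 0.7352]


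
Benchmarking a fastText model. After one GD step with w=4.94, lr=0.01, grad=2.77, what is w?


w_new = w - α·∇
= 4.94 - 0.01·2.77
= 4.94 - 0.0277
= 4.9123

4.9123


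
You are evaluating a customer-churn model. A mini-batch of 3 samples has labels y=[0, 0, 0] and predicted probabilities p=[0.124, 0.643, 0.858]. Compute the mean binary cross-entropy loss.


L[0] = -ln(1-0.124) = -ln(0.876) = 0.1324
L[1] = -ln(1-0.643) = -ln(0.357) = 1.03
L[2] = -ln(1-0.858) = -ln(0.142) = 1.9519
mean = (0.1324 + 1.03 + 1.9519)/3 = 1.0381

1.0381


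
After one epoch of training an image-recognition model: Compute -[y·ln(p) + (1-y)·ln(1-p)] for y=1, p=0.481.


BCE = -[y·ln(p) + (1-y)·ln(1-p)]
= -1·ln(0.481) - 0
= -ln(0.481) = 0.7319

0.7319


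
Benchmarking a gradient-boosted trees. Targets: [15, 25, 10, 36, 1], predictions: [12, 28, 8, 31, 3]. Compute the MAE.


Absolute errors: |15-12|=3, |25-28|=3, |10-8|=2, |36-31|=5, |1-3|=2
Sum = 15
MAE = 15/5 = 3

3


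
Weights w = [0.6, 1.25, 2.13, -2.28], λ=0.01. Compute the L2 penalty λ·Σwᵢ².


‖w‖₂² = (0.6)² + (1.25)² + (2.13)² + (-2.28)²
     = 0.36 + 1.5625 + 4.5369 + 5.1984
     = 11.6578
λ·‖w‖₂² = 0.01·11.6578 = 0.116578

0.116578


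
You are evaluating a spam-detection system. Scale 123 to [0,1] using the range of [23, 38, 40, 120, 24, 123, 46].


min=23, max=123
(123-23)/(123-23) = 100/100 = 1.0

1.0


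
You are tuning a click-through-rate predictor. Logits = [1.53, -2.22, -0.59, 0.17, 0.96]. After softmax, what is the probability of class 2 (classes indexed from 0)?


Exponentials: e^1.53=4.6182, e^-2.22=0.1086, e^-0.59=0.5543, e^0.17=1.1853, e^0.96=2.6117
Sum = 9.0781
Softmax = [0.5087, 0.012, 0.0611, 0.1306, 0.2877]
p[2] = 0.5543/9.0781 = 0.0611

0.0611


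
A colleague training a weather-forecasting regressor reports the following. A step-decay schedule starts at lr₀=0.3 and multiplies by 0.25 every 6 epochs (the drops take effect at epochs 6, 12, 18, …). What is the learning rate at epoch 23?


n_drops = ⌊23/6⌋ = 3
lr = 0.3·0.25^3 = 0.3·0.015625 = 0.0046875

0.0046875


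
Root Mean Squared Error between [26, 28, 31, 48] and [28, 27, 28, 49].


MSE = 15/4 = 3.75
RMSE = √(15/4) = 1.9365

1.9365


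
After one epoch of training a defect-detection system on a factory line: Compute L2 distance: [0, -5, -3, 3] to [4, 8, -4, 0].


d = √((0-4)² + (-5-8)² + (-3+ 4)² + (3-0)²)
  = √(16 + 169 + 1 + 9)
  = √195 = 13.9642

13.9642


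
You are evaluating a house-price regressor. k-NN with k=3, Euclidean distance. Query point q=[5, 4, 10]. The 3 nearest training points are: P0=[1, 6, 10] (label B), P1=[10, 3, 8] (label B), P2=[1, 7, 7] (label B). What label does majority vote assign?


d(q,P0) = 4.4721  (label B)
d(q,P1) = 5.4772  (label B)
d(q,P2) = 5.831  (label B)
Votes: A=0, B=3
Majority → B

B


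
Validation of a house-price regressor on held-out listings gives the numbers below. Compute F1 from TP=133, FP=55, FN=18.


Precision = 133/188 = 0.7074
Recall = 133/151 = 0.8808
F1 = 2·P·R/(P+R) = 2·TP/(2·TP+FP+FN) = 266/(266+55+18) = 266/339 = 0.7847

0.7847


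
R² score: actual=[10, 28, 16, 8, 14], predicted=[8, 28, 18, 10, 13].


ȳ = 15.2
SS_res = Σ(y-ŷ)² = 13
SS_tot = Σ(y-ȳ)² = 244.8
R² = 1 - SS_res/SS_tot = 1 - 0.0531 = 0.9469

0.9469


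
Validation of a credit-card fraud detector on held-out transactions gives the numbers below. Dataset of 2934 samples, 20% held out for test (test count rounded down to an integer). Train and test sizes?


Test = ⌊2934·20/100⌋ = 586
Train = 2934 - 586 = 2348

Train: 2348, Test: 586


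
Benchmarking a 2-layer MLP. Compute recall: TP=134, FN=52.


Recall = TP/(TP+FN)
= 134/(134+52)
= 134/186 = 72.04%

72.04%


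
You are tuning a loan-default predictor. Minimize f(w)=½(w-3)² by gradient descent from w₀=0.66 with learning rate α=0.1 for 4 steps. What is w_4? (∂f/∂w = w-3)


step 1: grad = 0.66-3 = -2.34; w = 0.66 - 0.1·(-2.34) = 0.894
step 2: grad = 0.894-3 = -2.106; w = 0.894 - 0.1·(-2.106) = 1.1046
step 3: grad = 1.1046-3 = -1.8954; w = 1.1046 - 0.1·(-1.8954) = 1.29414
step 4: grad = 1.29414-3 = -1.70586; w = 1.29414 - 0.1·(-1.70586) = 1.464726

1.464726


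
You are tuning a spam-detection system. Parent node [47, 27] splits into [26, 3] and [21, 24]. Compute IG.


Parent = [47, 27], H_parent = 0.9466
H_left = 0.4798 (n=29), H_right = 0.9968 (n=45)
H_children = (29/74)·0.4798 + (45/74)·0.9968 = 0.7942
IG = 0.9466 - 0.7942 = 0.1524

0.1524


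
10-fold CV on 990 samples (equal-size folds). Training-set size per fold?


Fold size = 990/10 = 99
Training per fold = 990 - 99 = 891

891


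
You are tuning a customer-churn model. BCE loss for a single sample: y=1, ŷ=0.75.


BCE = -[y·ln(p) + (1-y)·ln(1-p)]
= -1·ln(0.75) - 0
= -ln(0.75) = 0.2877

0.2877


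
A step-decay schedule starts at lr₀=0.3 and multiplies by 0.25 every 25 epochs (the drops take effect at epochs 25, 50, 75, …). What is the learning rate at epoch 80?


n_drops = ⌊80/25⌋ = 3
lr = 0.3·0.25^3 = 0.3·0.015625 = 0.0046875

0.0046875


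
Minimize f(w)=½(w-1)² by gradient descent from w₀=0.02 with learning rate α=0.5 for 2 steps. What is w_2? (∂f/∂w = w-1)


step 1: grad = 0.02-1 = -0.98; w = 0.02 - 0.5·(-0.98) = 0.51
step 2: grad = 0.51-1 = -0.49; w = 0.51 - 0.5·(-0.49) = 0.755

0.755


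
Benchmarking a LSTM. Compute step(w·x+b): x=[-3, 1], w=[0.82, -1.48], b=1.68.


z = (-3)·(0.82) + (1)·(-1.48) + 1.68
  = -2.26
step(z) = 0 (z<0)

0


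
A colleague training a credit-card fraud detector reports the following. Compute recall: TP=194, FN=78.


Recall = TP/(TP+FN)
= 194/(194+78)
= 194/272 = 71.32%

71.32%


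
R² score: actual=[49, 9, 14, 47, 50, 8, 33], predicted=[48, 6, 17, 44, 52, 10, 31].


ȳ = 30
SS_res = Σ(y-ŷ)² = 40
SS_tot = Σ(y-ȳ)² = 2240
R² = 1 - SS_res/SS_tot = 1 - 0.0179 = 0.9821

0.9821


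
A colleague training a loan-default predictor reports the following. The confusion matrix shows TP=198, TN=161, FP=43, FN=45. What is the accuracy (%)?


Accuracy = (TP+TN)/(TP+TN+FP+FN)
= (198+161)/(447)
= 359/447 = 80.31%

80.31%


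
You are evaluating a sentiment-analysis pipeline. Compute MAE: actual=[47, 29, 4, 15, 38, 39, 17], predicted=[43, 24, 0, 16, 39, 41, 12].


Absolute errors: |47-43|=4, |29-24|=5, |4-0|=4, |15-16|=1, |38-39|=1, |39-41|=2, |17-12|=5
Sum = 22
MAE = 22/7 = 22/7

22/7


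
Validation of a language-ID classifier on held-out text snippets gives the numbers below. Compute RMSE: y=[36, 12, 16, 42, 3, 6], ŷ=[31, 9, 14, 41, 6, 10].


MSE = 64/6 = 10.6667
RMSE = √(64/6) = 3.266

3.266


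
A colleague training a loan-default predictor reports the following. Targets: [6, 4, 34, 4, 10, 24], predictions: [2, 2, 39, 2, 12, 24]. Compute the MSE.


Squared errors: (6-2)²=16, (4-2)²=4, (34-39)²=25, (4-2)²=4, (10-12)²=4, (24-24)²=0
Sum = 53
MSE = 53/6 = 53/6

53/6


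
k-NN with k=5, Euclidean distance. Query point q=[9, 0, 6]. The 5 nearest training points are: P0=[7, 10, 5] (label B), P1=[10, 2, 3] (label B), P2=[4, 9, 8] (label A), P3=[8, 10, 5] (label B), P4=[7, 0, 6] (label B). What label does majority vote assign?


d(q,P0) = 10.247  (label B)
d(q,P1) = 3.7417  (label B)
d(q,P2) = 10.4881  (label A)
d(q,P3) = 10.0995  (label B)
d(q,P4) = 2.0  (label B)
Votes: A=1, B=4
Majority → B

B


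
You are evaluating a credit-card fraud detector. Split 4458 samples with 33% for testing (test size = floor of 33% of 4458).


Test = ⌊4458·33/100⌋ = 1471
Train = 4458 - 1471 = 2987

Train: 2987, Test: 1471


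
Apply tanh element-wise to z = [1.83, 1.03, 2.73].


tanh(1.83) = 0.9498
tanh(1.03) = 0.7739
tanh(2.73) = 0.9915
result = [0.9498, 0.7739, 0.9915]

[0.9498, 0.7739, 0.9915]


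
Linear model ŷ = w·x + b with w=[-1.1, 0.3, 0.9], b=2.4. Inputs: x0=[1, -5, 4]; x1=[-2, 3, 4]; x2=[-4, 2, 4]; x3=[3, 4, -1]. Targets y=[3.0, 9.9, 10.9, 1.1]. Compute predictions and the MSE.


ŷ0 = (-1.1)·(1) + (0.3)·(-5) + (0.9)·(4) + 2.4 = 3.4
ŷ1 = (-1.1)·(-2) + (0.3)·(3) + (0.9)·(4) + 2.4 = 9.1
ŷ2 = (-1.1)·(-4) + (0.3)·(2) + (0.9)·(4) + 2.4 = 11.0
ŷ3 = (-1.1)·(3) + (0.3)·(4) + (0.9)·(-1) + 2.4 = -0.6
errors² = [0.16, 0.64, 0.01, 2.89]
MSE = 3.7000/4 = 0.925

0.925


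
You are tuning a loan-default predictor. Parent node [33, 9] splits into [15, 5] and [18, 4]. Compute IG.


Parent = [33, 9], H_parent = 0.7496
H_left = 0.8113 (n=20), H_right = 0.684 (n=22)
H_children = (20/42)·0.8113 + (22/42)·0.684 = 0.7446
IG = 0.7496 - 0.7446 = 0.005

0.005


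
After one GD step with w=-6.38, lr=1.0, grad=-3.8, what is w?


w_new = w - α·∇
= -6.38 - 1.0·-3.8
= -6.38 + 3.8
= -2.58

-2.58


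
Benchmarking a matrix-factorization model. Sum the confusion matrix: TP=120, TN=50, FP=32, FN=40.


Total = TP + TN + FP + FN
= 120 + 50 + 32 + 40
= 242
(Predicted positive: 152, predicted negative: 90)

242


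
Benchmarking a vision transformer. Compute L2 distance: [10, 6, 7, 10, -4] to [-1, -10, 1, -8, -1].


d = √((10+ 1)² + (6+ 10)² + (7-1)² + (10+ 8)² + (-4+ 1)²)
  = √(121 + 256 + 36 + 324 + 9)
  = √746 = 27.313

27.313


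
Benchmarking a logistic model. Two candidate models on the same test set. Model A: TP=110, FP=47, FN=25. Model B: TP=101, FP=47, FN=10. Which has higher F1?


Model A: P=110/157=0.7006, R=110/135=0.8148, F1=2PR/(P+R)=2TP/(2TP+FP+FN)=220/292=0.7534
Model B: P=101/148=0.6824, R=101/111=0.9099, F1=2PR/(P+R)=2TP/(2TP+FP+FN)=202/259=0.7799
0.7534 < 0.7799 → Model B

Model B


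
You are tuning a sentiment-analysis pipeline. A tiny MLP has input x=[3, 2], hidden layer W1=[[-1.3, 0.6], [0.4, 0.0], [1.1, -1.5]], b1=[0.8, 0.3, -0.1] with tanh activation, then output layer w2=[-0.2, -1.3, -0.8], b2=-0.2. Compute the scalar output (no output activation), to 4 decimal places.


z1[0] = (-1.3)·(3) + (0.6)·(2) + 0.8 = -1.9
z1[1] = (0.4)·(3) + (0.0)·(2) + 0.3 = 1.5
z1[2] = (1.1)·(3) + (-1.5)·(2) - 0.1 = 0.2
h = tanh(z1) = [-0.9562, 0.9051, 0.1974]
output = (-0.2)·(-0.9562) + (-1.3)·(0.9051) + (-0.8)·(0.1974) - 0.2 = -1.3433

-1.3433


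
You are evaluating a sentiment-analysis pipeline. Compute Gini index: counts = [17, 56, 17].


Probabilities: [17/90, 56/90, 17/90] ≈ [0.1889, 0.6222, 0.1889]
Σpᵢ² = (289 + 3136 + 289)/90² = 3714/8100
Gini = 1 - Σpᵢ² = 1 - 3714/8100 = 0.5415

0.5415


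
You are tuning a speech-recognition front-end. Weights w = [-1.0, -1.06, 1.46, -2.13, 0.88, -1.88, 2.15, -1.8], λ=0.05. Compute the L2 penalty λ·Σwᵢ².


‖w‖₂² = (-1.0)² + (-1.06)² + (1.46)² + (-2.13)² + (0.88)² + (-1.88)² + (2.15)² + (-1.8)²
     = 1 + 1.1236 + 2.1316 + 4.5369 + 0.7744 + 3.5344 + 4.6225 + 3.24
     = 20.9634
λ·‖w‖₂² = 0.05·20.9634 = 1.04817

1.04817


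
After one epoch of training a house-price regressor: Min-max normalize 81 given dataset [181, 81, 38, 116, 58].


min=38, max=181
(81-38)/(181-38) = 43/143 = 0.3007

0.3007


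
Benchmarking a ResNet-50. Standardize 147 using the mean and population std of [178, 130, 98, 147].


μ = 138.25, σ = 28.9169
z = (147 - 138.25)/28.9169 = 0.3026

0.3026


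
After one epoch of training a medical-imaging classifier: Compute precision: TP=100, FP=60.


Precision = TP/(TP+FP)
= 100/(100+60)
= 100/160 = 62.5%

62.5%


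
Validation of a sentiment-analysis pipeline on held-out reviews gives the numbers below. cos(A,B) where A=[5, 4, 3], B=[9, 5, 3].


A·B = 5·9 + 4·5 + 3·3 = 74
‖A‖ = √50 = 7.0711, ‖B‖ = √115 = 10.7238
cos = 74/(√50·√115) = 74/√5750 = 0.9759

0.9759


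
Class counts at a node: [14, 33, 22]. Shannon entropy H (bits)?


Probabilities: [14/69, 33/69, 22/69] ≈ [0.2029, 0.4783, 0.3188]
H = -((14/69)·log₂(14/69) + (33/69)·log₂(33/69) + (22/69)·log₂(22/69))
  = 1.5016 bits

1.5016 bits


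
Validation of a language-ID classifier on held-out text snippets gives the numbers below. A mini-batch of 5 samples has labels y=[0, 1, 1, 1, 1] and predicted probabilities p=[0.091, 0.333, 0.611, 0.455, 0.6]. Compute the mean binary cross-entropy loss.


L[0] = -ln(1-0.091) = -ln(0.909) = 0.0954
L[1] = -ln(0.333) = 1.0996
L[2] = -ln(0.611) = 0.4927
L[3] = -ln(0.455) = 0.7875
L[4] = -ln(0.6) = 0.5108
mean = (0.0954 + 1.0996 + 0.4927 + 0.7875 + 0.5108)/5 = 0.5972

0.5972


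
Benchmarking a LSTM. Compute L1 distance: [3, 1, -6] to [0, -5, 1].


d = |3-0| + |1+ 5| + |-6-1|
  = 3 + 6 + 7
  = 16

16


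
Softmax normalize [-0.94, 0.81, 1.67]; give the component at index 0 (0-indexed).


Exponentials: e^-0.94=0.3906, e^0.81=2.2479, e^1.67=5.3122
Sum = 7.9507
Softmax = [0.0491, 0.2827, 0.6681]
p[0] = 0.3906/7.9507 = 0.0491

0.0491


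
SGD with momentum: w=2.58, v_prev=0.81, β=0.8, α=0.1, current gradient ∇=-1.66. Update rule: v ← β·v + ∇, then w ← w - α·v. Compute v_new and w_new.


v_new = 0.8·0.81 - 1.66 = 0.648 - 1.66 = -1.012
w_new = 2.58 - 0.1·-1.012 = 2.58 + 0.1012 = 2.6812

v_new=-1.012, w_new=2.6812


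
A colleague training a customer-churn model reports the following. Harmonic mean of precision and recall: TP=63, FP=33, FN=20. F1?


Precision = 63/96 = 0.6562
Recall = 63/83 = 0.759
F1 = 2·P·R/(P+R) = 2·TP/(2·TP+FP+FN) = 126/(126+33+20) = 126/179 = 0.7039

0.7039


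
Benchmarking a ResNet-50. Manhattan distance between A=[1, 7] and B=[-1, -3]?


d = |1+ 1| + |7+ 3|
  = 2 + 10
  = 12

12


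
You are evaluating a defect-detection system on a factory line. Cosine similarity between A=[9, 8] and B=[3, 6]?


A·B = 9·3 + 8·6 = 75
‖A‖ = √145 = 12.0416, ‖B‖ = √45 = 6.7082
cos = 75/(√145·√45) = 75/√6525 = 0.9285

0.9285


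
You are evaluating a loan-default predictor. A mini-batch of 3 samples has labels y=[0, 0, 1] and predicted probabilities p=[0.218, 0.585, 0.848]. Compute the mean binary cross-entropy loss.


L[0] = -ln(1-0.218) = -ln(0.782) = 0.2459
L[1] = -ln(1-0.585) = -ln(0.415) = 0.8795
L[2] = -ln(0.848) = 0.1649
mean = (0.2459 + 0.8795 + 0.1649)/3 = 0.4301

0.4301


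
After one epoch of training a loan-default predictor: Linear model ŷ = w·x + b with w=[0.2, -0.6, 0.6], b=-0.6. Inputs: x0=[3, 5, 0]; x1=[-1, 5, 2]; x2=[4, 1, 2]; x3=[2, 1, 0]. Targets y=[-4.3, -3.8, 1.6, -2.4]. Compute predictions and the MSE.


ŷ0 = (0.2)·(3) + (-0.6)·(5) + (0.6)·(0) - 0.6 = -3.0
ŷ1 = (0.2)·(-1) + (-0.6)·(5) + (0.6)·(2) - 0.6 = -2.6
ŷ2 = (0.2)·(4) + (-0.6)·(1) + (0.6)·(2) - 0.6 = 0.8
ŷ3 = (0.2)·(2) + (-0.6)·(1) + (0.6)·(0) - 0.6 = -0.8
errors² = [1.69, 1.44, 0.64, 2.56]
MSE = 6.3300/4 = 1.5825

1.5825


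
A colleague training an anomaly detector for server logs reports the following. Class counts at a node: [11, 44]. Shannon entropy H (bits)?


Probabilities: [11/55, 44/55] ≈ [0.2, 0.8]
H = -((11/55)·log₂(11/55) + (44/55)·log₂(44/55))
  = 0.7219 bits

0.7219 bits


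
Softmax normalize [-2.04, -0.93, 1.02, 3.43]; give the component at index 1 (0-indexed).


Exponentials: e^-2.04=0.13, e^-0.93=0.3946, e^1.02=2.7732, e^3.43=30.8766
Sum = 34.1744
Softmax = [0.0038, 0.0115, 0.0811, 0.9035]
p[1] = 0.3946/34.1744 = 0.0115

0.0115


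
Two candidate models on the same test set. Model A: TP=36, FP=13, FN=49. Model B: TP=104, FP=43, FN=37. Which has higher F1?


Model A: P=36/49=0.7347, R=36/85=0.4235, F1=2PR/(P+R)=2TP/(2TP+FP+FN)=72/134=0.5373
Model B: P=104/147=0.7075, R=104/141=0.7376, F1=2PR/(P+R)=2TP/(2TP+FP+FN)=208/288=0.7222
0.5373 < 0.7222 → Model B

Model B


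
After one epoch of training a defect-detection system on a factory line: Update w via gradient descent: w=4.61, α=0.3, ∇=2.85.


w_new = w - α·∇
= 4.61 - 0.3·2.85
= 4.61 - 0.855
= 3.755

3.755


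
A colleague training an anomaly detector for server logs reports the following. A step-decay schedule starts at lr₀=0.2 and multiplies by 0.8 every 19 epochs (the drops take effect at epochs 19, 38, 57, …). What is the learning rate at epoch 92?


n_drops = ⌊92/19⌋ = 4
lr = 0.2·0.8^4 = 0.2·0.4096 = 0.08192

0.08192


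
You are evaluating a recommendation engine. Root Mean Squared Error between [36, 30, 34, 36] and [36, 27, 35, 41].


MSE = 35/4 = 8.75
RMSE = √(35/4) = 2.958

2.958


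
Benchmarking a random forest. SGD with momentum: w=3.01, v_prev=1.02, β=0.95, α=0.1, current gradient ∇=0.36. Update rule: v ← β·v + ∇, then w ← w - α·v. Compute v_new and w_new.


v_new = 0.95·1.02 + 0.36 = 0.969 + 0.36 = 1.329
w_new = 3.01 - 0.1·1.329 = 3.01 - 0.1329 = 2.8771

v_new=1.329, w_new=2.8771


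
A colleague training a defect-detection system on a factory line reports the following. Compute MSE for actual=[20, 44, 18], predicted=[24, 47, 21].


Squared errors: (20-24)²=16, (44-47)²=9, (18-21)²=9
Sum = 34
MSE = 34/3 = 34/3

34/3


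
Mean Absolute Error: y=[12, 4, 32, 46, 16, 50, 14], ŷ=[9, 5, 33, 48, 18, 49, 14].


Absolute errors: |12-9|=3, |4-5|=1, |32-33|=1, |46-48|=2, |16-18|=2, |50-49|=1, |14-14|=0
Sum = 10
MAE = 10/7 = 10/7

10/7


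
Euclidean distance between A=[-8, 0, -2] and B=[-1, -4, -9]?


d = √((-8+ 1)² + (0+ 4)² + (-2+ 9)²)
  = √(49 + 16 + 49)
  = √114 = 10.6771

10.6771


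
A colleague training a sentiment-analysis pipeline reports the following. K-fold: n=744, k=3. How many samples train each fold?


Fold size = 744/3 = 248
Training per fold = 744 - 248 = 496

496


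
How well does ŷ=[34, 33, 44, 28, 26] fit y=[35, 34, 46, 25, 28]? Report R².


ȳ = 33.6
SS_res = Σ(y-ŷ)² = 19
SS_tot = Σ(y-ȳ)² = 261.2
R² = 1 - SS_res/SS_tot = 1 - 0.0727 = 0.9273

0.9273


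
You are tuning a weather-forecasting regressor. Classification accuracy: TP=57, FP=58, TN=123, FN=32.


Accuracy = (TP+TN)/(TP+TN+FP+FN)
= (57+123)/(270)
= 180/270 = 66.67%

66.67%


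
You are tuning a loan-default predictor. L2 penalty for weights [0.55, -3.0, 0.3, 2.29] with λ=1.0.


‖w‖₂² = (0.55)² + (-3.0)² + (0.3)² + (2.29)²
     = 0.3025 + 9 + 0.09 + 5.2441
     = 14.6366
λ·‖w‖₂² = 1.0·14.6366 = 14.6366

14.6366


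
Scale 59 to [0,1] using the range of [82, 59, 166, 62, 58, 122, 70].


min=58, max=166
(59-58)/(166-58) = 1/108 = 0.0093

0.0093


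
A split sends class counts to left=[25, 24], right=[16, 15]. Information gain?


Parent = [41, 39], H_parent = 0.9995
H_left = 0.9997 (n=49), H_right = 0.9992 (n=31)
H_children = (49/80)·0.9997 + (31/80)·0.9992 = 0.9995
IG = 0.9995 - 0.9995 = 0.0

0.0


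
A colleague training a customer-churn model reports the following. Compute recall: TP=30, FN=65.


Recall = TP/(TP+FN)
= 30/(30+65)
= 30/95 = 31.58%

31.58%


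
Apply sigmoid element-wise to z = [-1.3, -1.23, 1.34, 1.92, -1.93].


σ(-1.3) = 1/(1+e^1.3) = 0.2142
σ(-1.23) = 1/(1+e^1.23) = 0.2262
σ(1.34) = 1/(1+e^-1.34) = 0.7925
σ(1.92) = 1/(1+e^-1.92) = 0.8721
σ(-1.93) = 1/(1+e^1.93) = 0.1268
result = [0.2142, 0.2262, 0.7925, 0.8721, 0.1268]

[0.2142, 0.2262, 0.7925, 0.8721, 0.1268]


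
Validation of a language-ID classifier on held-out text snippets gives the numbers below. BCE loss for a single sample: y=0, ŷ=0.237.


BCE = -[y·ln(p) + (1-y)·ln(1-p)]
= -0 - 1·ln(1-0.237)
= -ln(0.763) = 0.2705

0.2705


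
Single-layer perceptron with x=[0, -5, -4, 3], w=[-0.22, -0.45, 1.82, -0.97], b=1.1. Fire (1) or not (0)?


z = (0)·(-0.22) + (-5)·(-0.45) + (-4)·(1.82) + (3)·(-0.97) + 1.1
  = -6.84
step(z) = 0 (z<0)

0


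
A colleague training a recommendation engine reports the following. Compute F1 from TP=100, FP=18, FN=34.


Precision = 100/118 = 0.8475
Recall = 100/134 = 0.7463
F1 = 2·P·R/(P+R) = 2·TP/(2·TP+FP+FN) = 200/(200+18+34) = 200/252 = 0.7937

0.7937


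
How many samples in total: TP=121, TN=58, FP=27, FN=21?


Total = TP + TN + FP + FN
= 121 + 58 + 27 + 21
= 227
(Predicted positive: 148, predicted negative: 79)

227


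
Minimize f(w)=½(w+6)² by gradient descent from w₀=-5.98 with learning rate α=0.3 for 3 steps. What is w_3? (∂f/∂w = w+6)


step 1: grad = -5.98+6 = 0.02; w = -5.98 - 0.3·(0.02) = -5.986
step 2: grad = -5.986+6 = 0.014; w = -5.986 - 0.3·(0.014) = -5.9902
step 3: grad = -5.9902+6 = 0.0098; w = -5.9902 - 0.3·(0.0098) = -5.99314

-5.99314


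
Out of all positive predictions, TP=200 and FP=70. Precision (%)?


Precision = TP/(TP+FP)
= 200/(200+70)
= 200/270 = 74.07%

74.07%


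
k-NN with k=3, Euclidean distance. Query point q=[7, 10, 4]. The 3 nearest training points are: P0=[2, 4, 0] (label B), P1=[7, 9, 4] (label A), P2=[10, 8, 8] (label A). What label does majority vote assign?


d(q,P0) = 8.775  (label B)
d(q,P1) = 1.0  (label A)
d(q,P2) = 5.3852  (label A)
Votes: A=2, B=1
Majority → A

A


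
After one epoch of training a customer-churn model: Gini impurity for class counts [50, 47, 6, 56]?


Probabilities: [50/159, 47/159, 6/159, 56/159] ≈ [0.3145, 0.2956, 0.0377, 0.3522]
Σpᵢ² = (2500 + 2209 + 36 + 3136)/159² = 7881/25281
Gini = 1 - Σpᵢ² = 1 - 7881/25281 = 0.6883

0.6883


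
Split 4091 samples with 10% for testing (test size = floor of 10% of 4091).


Test = ⌊4091·10/100⌋ = 409
Train = 4091 - 409 = 3682

Train: 3682, Test: 409


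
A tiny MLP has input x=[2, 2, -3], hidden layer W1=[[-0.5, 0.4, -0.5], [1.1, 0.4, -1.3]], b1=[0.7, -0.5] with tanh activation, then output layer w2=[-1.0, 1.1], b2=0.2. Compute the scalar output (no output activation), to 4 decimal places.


z1[0] = (-0.5)·(2) + (0.4)·(2) + (-0.5)·(-3) + 0.7 = 2.0
z1[1] = (1.1)·(2) + (0.4)·(2) + (-1.3)·(-3) - 0.5 = 6.4
h = tanh(z1) = [0.964, 1.0]
output = (-1.0)·(0.964) + (1.1)·(1.0) + 0.2 = 0.336

0.336


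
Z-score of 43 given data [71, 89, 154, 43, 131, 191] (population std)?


μ = 113.1667, σ = 50.5451
z = (43 - 113.1667)/50.5451 = -1.3882

-1.3882


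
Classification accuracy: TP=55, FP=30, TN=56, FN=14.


Accuracy = (TP+TN)/(TP+TN+FP+FN)
= (55+56)/(155)
= 111/155 = 71.61%

71.61%


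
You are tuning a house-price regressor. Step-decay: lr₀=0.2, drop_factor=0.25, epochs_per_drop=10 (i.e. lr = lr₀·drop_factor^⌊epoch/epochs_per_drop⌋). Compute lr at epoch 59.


n_drops = ⌊59/10⌋ = 5
lr = 0.2·0.25^5 = 0.2·0.0009765625 = 0.0001953125

0.0001953125


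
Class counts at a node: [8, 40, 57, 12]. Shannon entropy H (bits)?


Probabilities: [8/117, 40/117, 57/117, 12/117] ≈ [0.0684, 0.3419, 0.4872, 0.1026]
H = -((8/117)·log₂(8/117) + (40/117)·log₂(40/117) + (57/117)·log₂(57/117) + (12/117)·log₂(12/117))
  = 1.6364 bits

1.6364 bits


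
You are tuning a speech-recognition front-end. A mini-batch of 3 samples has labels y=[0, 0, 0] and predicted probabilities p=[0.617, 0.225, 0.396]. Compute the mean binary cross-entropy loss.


L[0] = -ln(1-0.617) = -ln(0.383) = 0.9597
L[1] = -ln(1-0.225) = -ln(0.775) = 0.2549
L[2] = -ln(1-0.396) = -ln(0.604) = 0.5042
mean = (0.9597 + 0.2549 + 0.5042)/3 = 0.5729

0.5729


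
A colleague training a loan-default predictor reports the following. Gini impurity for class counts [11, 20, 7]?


Probabilities: [11/38, 20/38, 7/38] ≈ [0.2895, 0.5263, 0.1842]
Σpᵢ² = (121 + 400 + 49)/38² = 570/1444
Gini = 1 - Σpᵢ² = 1 - 570/1444 = 0.6053

0.6053
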